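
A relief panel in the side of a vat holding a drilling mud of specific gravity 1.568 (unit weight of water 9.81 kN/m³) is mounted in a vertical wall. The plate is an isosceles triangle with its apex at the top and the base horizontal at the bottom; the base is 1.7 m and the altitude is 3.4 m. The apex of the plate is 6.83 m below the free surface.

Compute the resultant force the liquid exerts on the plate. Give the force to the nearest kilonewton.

F ≈ 404 kN

γ = 1.568 × 9.81 = 15.38208 kN/m³.
With the apex up, the centroid sits 2h/3 = 2 × 3.4/3 = 2.26667 m below the apex, so the centroid depth is h_c = 6.83 + 2.26667 = 9.09667 m.
A = ½ × 1.7 × 3.4 = 2.89 m².
Resultant F = γ·h_c·A = 15.38208 × 9.09667 × 2.89 = 404.385 kN.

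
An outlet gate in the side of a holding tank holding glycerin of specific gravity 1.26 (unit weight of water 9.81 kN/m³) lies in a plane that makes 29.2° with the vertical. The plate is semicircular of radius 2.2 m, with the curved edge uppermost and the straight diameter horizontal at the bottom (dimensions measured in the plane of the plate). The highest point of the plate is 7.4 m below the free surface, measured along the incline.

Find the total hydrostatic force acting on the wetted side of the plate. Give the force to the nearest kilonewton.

γ = 1.26 × 9.81 = 12.3606 kN/m³.
The plate makes 29.2° with the vertical, i.e. θ = 90° − 29.2° = 60.8° to the horizontal. Measuring y along the incline from the free-surface line, vertical depth h = y·sinθ with sinθ = 0.872922.
The centroid lies 4r/(3π) = 0.933709 m above the diameter, so r − 4r/(3π) = 2.2 − 0.933709 = 1.26629 m below the topmost point, so y_c = 7.4 + 1.26629 = 8.66629 m and h_c = 8.66629 × 0.872922 = 7.565 m.
A = πr²/2 = π × 2.2²/2 = 7.60265 m².
Resultant F = γ·h_c·A = 12.3606 × 7.565 × 7.60265 = 710.908 kN.

F ≈ 711 kN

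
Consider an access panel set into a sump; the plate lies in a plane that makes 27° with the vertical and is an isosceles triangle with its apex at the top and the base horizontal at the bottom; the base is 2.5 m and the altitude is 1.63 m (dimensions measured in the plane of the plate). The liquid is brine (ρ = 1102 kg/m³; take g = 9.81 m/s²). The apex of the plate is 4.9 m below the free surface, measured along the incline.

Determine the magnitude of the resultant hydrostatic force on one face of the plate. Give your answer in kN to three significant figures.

F ≈ 117 kN

γ = ρg = 1102 × 9.81 / 1000 = 10.81062 kN/m³.
The plate makes 27° with the vertical, i.e. θ = 90° − 27° = 63° to the horizontal. Measuring y along the incline from the free-surface line, vertical depth h = y·sinθ with sinθ = 0.891007.
With the apex up, the centroid sits 2h/3 = 2 × 1.63/3 = 1.08667 m below the apex, so y_c = 4.9 + 1.08667 = 5.98667 m and h_c = 5.98667 × 0.891007 = 5.33416 m.
A = ½ × 2.5 × 1.63 = 2.0375 m².
Resultant F = γ·h_c·A = 10.81062 × 5.33416 × 2.0375 = 117.494 kN.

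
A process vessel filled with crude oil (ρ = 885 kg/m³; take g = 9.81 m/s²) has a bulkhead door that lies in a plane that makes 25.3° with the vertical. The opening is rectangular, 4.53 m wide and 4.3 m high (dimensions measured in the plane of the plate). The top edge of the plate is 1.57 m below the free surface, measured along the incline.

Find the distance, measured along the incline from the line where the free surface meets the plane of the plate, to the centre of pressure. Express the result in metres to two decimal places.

γ = ρg = 885 × 9.81 / 1000 = 8.68185 kN/m³.
The plate makes 25.3° with the vertical, i.e. θ = 90° − 25.3° = 64.7° to the horizontal. Measuring y along the incline from the free-surface line, vertical depth h = y·sinθ with sinθ = 0.904083.
The centroid lies 4.3/2 = 2.15 m below the top edge, so y_c = 1.57 + 2.15 = 3.72 m and h_c = 3.72 × 0.904083 = 3.36319 m.
A = 4.53 × 4.3 = 19.479 m².
Resultant F = γ·h_c·A = 8.68185 × 3.36319 × 19.479 = 568.762 kN.
I_c = b·h³/12 = 4.53 × 4.3³/12 = 30.0139 m⁴.
Centre of pressure: y_p = y_c + I_c/(y_c·A) = 3.72 + 30.0139/(3.72 × 19.479) = 3.72 + 0.414203 = 4.1342 m along the plane.

y_p = 4.13 m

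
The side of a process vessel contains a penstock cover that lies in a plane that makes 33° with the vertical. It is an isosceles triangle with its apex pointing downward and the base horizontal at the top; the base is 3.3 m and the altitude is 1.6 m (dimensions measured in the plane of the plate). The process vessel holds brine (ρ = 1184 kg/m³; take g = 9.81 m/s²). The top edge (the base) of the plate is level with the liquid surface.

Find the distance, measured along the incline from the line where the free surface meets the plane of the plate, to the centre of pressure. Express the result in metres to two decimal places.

y_p = 0.80 m

γ = ρg = 1184 × 9.81 / 1000 = 11.61504 kN/m³.
The plate makes 33° with the vertical, i.e. θ = 90° − 33° = 57° to the horizontal. Measuring y along the incline from the free-surface line, vertical depth h = y·sinθ with sinθ = 0.838671.
With the apex down, the centroid sits h/3 = 1.6/3 = 0.533333 m below the base (the top edge), so y_c = 0.533333 m and h_c = 0.533333 × 0.838671 = 0.447291 m.
A = ½ × 3.3 × 1.6 = 2.64 m².
Resultant F = γ·h_c·A = 11.61504 × 0.447291 × 2.64 = 13.7156 kN.
I_c = b·h³/36 = 3.3 × 1.6³/36 = 0.375467 m⁴.
Centre of pressure: y_p = y_c + I_c/(y_c·A) = 0.533333 + 0.375467/(0.533333 × 2.64) = 0.533333 + 0.266667 = 0.8 m along the plane.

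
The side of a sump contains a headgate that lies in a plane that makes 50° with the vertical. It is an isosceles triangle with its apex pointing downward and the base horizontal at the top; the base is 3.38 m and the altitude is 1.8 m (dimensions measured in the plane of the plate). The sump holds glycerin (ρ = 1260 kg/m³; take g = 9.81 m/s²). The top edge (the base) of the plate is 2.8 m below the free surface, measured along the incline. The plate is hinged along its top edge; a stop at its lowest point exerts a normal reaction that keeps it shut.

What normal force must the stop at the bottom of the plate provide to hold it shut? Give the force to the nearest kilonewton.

γ = ρg = 1260 × 9.81 / 1000 = 12.3606 kN/m³.
The plate makes 50° with the vertical, i.e. θ = 90° − 50° = 40° to the horizontal. Measuring y along the incline from the free-surface line, vertical depth h = y·sinθ with sinθ = 0.642788.
With the apex down, the centroid sits h/3 = 1.8/3 = 0.6 m below the base (the top edge), so y_c = 2.8 + 0.6 = 3.4 m and h_c = 3.4 × 0.642788 = 2.18548 m.
A = ½ × 3.38 × 1.8 = 3.042 m².
Resultant F = γ·h_c·A = 12.3606 × 2.18548 × 3.042 = 82.1761 kN.
I_c = b·h³/36 = 3.38 × 1.8³/36 = 0.54756 m⁴.
Centre of pressure: y_p = y_c + I_c/(y_c·A) = 3.4 + 0.54756/(3.4 × 3.042) = 3.4 + 0.0529412 = 3.45294 m along the plane.
The resultant acts 0.6 + 0.0529412 = 0.652941 m (along the plate) below the hinge at the top edge, so the moment about the hinge is M = F × 0.652941 = 82.1761 × 0.652941 = 53.6561 kN·m.
A normal force at the bottom, 1.8 m from the hinge, must supply this moment: P = 53.6561/1.8 = 29.8089 kN.

P ≈ 30 kN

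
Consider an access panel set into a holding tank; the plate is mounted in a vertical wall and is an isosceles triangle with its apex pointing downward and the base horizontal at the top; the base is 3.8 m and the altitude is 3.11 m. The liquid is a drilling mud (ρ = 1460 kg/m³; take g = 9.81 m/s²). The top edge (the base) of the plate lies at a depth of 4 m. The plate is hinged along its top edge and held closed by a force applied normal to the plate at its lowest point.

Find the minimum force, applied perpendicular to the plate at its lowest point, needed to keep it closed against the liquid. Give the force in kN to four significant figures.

γ = ρg = 1460 × 9.81 / 1000 = 14.3226 kN/m³.
With the apex down, the centroid sits h/3 = 3.11/3 = 1.03667 m below the base (the top edge), so the centroid depth is h_c = 4 + 1.03667 = 5.03667 m.
A = ½ × 3.8 × 3.11 = 5.909 m².
Resultant F = γ·h_c·A = 14.3226 × 5.03667 × 5.909 = 426.265 kN.
I_c = b·h³/36 = 3.8 × 3.11³/36 = 3.17514 m⁴.
Centre of pressure: y_p = y_c + I_c/(y_c·A) = 5.03667 + 3.17514/(5.03667 × 5.909) = 5.03667 + 0.106685 = 5.14335 m along the plane.
The resultant acts 1.03667 + 0.106685 = 1.14335 m (along the plate) below the hinge at the top edge, so the moment about the hinge is M = F × 1.14335 = 426.265 × 1.14335 = 487.37 kN·m.
A normal force at the bottom, 3.11 m from the hinge, must supply this moment: P = 487.37/3.11 = 156.711 kN.

P ≈ 156.7 kN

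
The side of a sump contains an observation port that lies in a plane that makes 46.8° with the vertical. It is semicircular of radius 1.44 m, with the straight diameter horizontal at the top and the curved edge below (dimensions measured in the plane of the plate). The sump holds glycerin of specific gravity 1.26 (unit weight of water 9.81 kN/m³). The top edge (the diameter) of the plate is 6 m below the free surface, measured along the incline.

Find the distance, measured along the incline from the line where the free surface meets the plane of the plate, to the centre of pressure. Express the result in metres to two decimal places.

γ = 1.26 × 9.81 = 12.3606 kN/m³.
The plate makes 46.8° with the vertical, i.e. θ = 90° − 46.8° = 43.2° to the horizontal. Measuring y along the incline from the free-surface line, vertical depth h = y·sinθ with sinθ = 0.684547.
The centroid of a semicircle lies 4r/(3π) = 0.611155 m from the diameter, here below the top edge, so y_c = 6 + 0.611155 = 6.61116 m and h_c = 6.61116 × 0.684547 = 4.52565 m.
A = πr²/2 = π × 1.44²/2 = 3.2572 m².
Resultant F = γ·h_c·A = 12.3606 × 4.52565 × 3.2572 = 182.207 kN.
I_c = (π/8 − 8/(9π))·r⁴ = 0.109757 × 1.44⁴ = 0.471935 m⁴.
Centre of pressure: y_p = y_c + I_c/(y_c·A) = 6.61116 + 0.471935/(6.61116 × 3.2572) = 6.61116 + 0.0219159 = 6.63308 m along the plane.

y_p = 6.63 m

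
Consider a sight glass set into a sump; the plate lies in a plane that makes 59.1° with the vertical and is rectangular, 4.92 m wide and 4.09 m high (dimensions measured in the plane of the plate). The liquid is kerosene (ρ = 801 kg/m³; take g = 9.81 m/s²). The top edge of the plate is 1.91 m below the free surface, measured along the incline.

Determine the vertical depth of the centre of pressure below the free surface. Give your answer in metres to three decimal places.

γ = ρg = 801 × 9.81 / 1000 = 7.85781 kN/m³.
The plate makes 59.1° with the vertical, i.e. θ = 90° − 59.1° = 30.9° to the horizontal. Measuring y along the incline from the free-surface line, vertical depth h = y·sinθ with sinθ = 0.513541.
The centroid lies 4.09/2 = 2.045 m below the top edge, so y_c = 1.91 + 2.045 = 3.955 m and h_c = 3.955 × 0.513541 = 2.03105 m.
A = 4.92 × 4.09 = 20.1228 m².
Resultant F = γ·h_c·A = 7.85781 × 2.03105 × 20.1228 = 321.152 kN.
I_c = b·h³/12 = 4.92 × 4.09³/12 = 28.0514 m⁴.
Centre of pressure: y_p = y_c + I_c/(y_c·A) = 3.955 + 28.0514/(3.955 × 20.1228) = 3.955 + 0.352468 = 4.30747 m along the plane.
Vertically, h_p = y_p·sinθ = 4.30747 × 0.513541 = 2.21206 m.

h_p = 2.212 m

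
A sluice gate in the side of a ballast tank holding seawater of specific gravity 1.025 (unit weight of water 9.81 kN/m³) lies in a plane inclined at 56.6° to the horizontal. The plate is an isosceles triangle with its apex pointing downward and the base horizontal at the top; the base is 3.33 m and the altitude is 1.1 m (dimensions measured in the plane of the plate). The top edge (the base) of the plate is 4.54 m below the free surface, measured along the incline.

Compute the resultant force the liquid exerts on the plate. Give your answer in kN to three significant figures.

F ≈ 75.4 kN

γ = 1.025 × 9.81 = 10.05525 kN/m³.
Let θ = 56.6° be the plate's angle to the horizontal; measure y along the incline from where the plane meets the free surface. Vertical depth h = y·sinθ with sinθ = 0.834848.
With the apex down, the centroid sits h/3 = 1.1/3 = 0.366667 m below the base (the top edge), so y_c = 4.54 + 0.366667 = 4.90667 m and h_c = 4.90667 × 0.834848 = 4.09632 m.
A = ½ × 3.33 × 1.1 = 1.8315 m².
Resultant F = γ·h_c·A = 10.05525 × 4.09632 × 1.8315 = 75.4386 kN.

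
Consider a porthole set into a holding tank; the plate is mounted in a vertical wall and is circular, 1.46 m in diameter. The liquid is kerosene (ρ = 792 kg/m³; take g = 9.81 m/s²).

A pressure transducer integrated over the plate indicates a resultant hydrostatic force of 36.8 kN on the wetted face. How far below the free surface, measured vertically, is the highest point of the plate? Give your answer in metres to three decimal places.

γ = ρg = 792 × 9.81 / 1000 = 7.76952 kN/m³.
A = π(0.73)² = 1.67415 m².
From F = γ·h_c·A, the centroid depth is h_c = 36.8/(7.76952 × 1.67415) = 2.82917 m.
The centroid is at the centre, 0.73 m below the top of the plate, so the highest point sits at h_top = 2.82917 − 0.73 = 2.09917 m below the surface.

d_top ≈ 2.099 m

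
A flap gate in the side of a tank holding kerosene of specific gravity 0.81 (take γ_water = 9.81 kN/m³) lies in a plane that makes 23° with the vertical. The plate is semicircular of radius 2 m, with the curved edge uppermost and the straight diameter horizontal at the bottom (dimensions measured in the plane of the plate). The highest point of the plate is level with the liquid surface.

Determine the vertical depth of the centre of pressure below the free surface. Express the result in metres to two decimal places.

h_p = 1.28 m

γ = 0.81 × 9.81 = 7.9461 kN/m³.
The plate makes 23° with the vertical, i.e. θ = 90° − 23° = 67° to the horizontal. Measuring y along the incline from the free-surface line, vertical depth h = y·sinθ with sinθ = 0.920505.
The centroid lies 4r/(3π) = 0.848826 m above the diameter, so r − 4r/(3π) = 2 − 0.848826 = 1.15117 m below the topmost point, so y_c = 1.15117 m and h_c = 1.15117 × 0.920505 = 1.05966 m.
A = πr²/2 = π × 2²/2 = 6.28319 m².
Resultant F = γ·h_c·A = 7.9461 × 1.05966 × 6.28319 = 52.9055 kN.
I_c = (π/8 − 8/(9π))·r⁴ = 0.109757 × 2⁴ = 1.75611 m⁴.
Centre of pressure: y_p = y_c + I_c/(y_c·A) = 1.15117 + 1.75611/(1.15117 × 6.28319) = 1.15117 + 0.242791 = 1.39396 m along the plane.
Vertically, h_p = y_p·sinθ = 1.39396 × 0.920505 = 1.28315 m.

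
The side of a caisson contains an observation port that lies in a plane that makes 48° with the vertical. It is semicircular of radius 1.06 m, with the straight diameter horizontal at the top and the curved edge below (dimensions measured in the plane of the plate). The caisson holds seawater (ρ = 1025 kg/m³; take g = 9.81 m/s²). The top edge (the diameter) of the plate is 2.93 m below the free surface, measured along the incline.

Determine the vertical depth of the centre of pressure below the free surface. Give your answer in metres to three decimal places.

γ = ρg = 1025 × 9.81 / 1000 = 10.05525 kN/m³.
The plate makes 48° with the vertical, i.e. θ = 90° − 48° = 42° to the horizontal. Measuring y along the incline from the free-surface line, vertical depth h = y·sinθ with sinθ = 0.669131.
The centroid of a semicircle lies 4r/(3π) = 0.449878 m from the diameter, here below the top edge, so y_c = 2.93 + 0.449878 = 3.37988 m and h_c = 3.37988 × 0.669131 = 2.26158 m.
A = πr²/2 = π × 1.06²/2 = 1.76495 m².
Resultant F = γ·h_c·A = 10.05525 × 2.26158 × 1.76495 = 40.1363 kN.
I_c = (π/8 − 8/(9π))·r⁴ = 0.109757 × 1.06⁴ = 0.138566 m⁴.
Centre of pressure: y_p = y_c + I_c/(y_c·A) = 3.37988 + 0.138566/(3.37988 × 1.76495) = 3.37988 + 0.0232286 = 3.40311 m along the plane.
Vertically, h_p = y_p·sinθ = 3.40311 × 0.669131 = 2.27713 m.

h_p = 2.277 m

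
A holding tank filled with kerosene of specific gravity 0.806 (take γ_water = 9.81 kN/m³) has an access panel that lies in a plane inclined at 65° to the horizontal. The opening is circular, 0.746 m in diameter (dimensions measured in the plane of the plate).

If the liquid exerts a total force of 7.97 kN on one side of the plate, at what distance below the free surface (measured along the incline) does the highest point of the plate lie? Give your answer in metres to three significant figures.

y_top ≈ 2.17 m

γ = 0.806 × 9.81 = 7.90686 kN/m³.
A = π(0.373)² = 0.437087 m².
From F = γ·h_c·A, the centroid depth is h_c = 7.97/(7.90686 × 0.437087) = 2.30614 m.
Let θ = 65° be the plate's angle to the horizontal; measure y along the incline from where the plane meets the free surface. Vertical depth h = y·sinθ with sinθ = 0.906308.
Along the incline, y_c = h_c/sinθ = 2.30614/0.906308 = 2.54454 m.
The centroid is at the centre, 0.373 m below the top of the plate, so the highest point sits at y_top = 2.54454 − 0.373 = 2.17154 m along the incline.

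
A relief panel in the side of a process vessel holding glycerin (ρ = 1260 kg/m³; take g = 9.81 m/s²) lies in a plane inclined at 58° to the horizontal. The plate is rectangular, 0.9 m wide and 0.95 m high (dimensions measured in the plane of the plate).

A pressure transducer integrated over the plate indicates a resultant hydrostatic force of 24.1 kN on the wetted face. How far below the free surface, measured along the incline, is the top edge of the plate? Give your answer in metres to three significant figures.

γ = ρg = 1260 × 9.81 / 1000 = 12.3606 kN/m³.
A = 0.9 × 0.95 = 0.855 m².
From F = γ·h_c·A, the centroid depth is h_c = 24.1/(12.3606 × 0.855) = 2.2804 m.
Let θ = 58° be the plate's angle to the horizontal; measure y along the incline from where the plane meets the free surface. Vertical depth h = y·sinθ with sinθ = 0.848048.
Along the incline, y_c = h_c/sinθ = 2.2804/0.848048 = 2.689 m.
The centroid lies 0.95/2 = 0.475 m below the top edge, so the top edge sits at y_top = 2.689 − 0.475 = 2.214 m along the incline.

y_top ≈ 2.21 m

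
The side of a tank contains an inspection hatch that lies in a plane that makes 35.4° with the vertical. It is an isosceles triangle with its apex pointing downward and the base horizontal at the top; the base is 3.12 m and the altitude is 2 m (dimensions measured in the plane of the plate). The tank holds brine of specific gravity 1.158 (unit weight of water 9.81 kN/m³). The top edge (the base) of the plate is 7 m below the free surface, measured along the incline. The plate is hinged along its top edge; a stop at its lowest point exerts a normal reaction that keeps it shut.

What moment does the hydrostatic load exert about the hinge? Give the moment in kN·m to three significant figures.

γ = 1.158 × 9.81 = 11.35998 kN/m³.
The plate makes 35.4° with the vertical, i.e. θ = 90° − 35.4° = 54.6° to the horizontal. Measuring y along the incline from the free-surface line, vertical depth h = y·sinθ with sinθ = 0.815128.
With the apex down, the centroid sits h/3 = 2/3 = 0.666667 m below the base (the top edge), so y_c = 7 + 0.666667 = 7.66667 m and h_c = 7.66667 × 0.815128 = 6.24932 m.
A = ½ × 3.12 × 2 = 3.12 m².
Resultant F = γ·h_c·A = 11.35998 × 6.24932 × 3.12 = 221.496 kN.
I_c = b·h³/36 = 3.12 × 2³/36 = 0.693333 m⁴.
Centre of pressure: y_p = y_c + I_c/(y_c·A) = 7.66667 + 0.693333/(7.66667 × 3.12) = 7.66667 + 0.0289855 = 7.69566 m along the plane.
The resultant acts 0.666667 + 0.0289855 = 0.695653 m (along the plate) below the hinge at the top edge, so the moment about the hinge is M = F × 0.695653 = 221.496 × 0.695653 = 154.084 kN·m.

M ≈ 154 kN·m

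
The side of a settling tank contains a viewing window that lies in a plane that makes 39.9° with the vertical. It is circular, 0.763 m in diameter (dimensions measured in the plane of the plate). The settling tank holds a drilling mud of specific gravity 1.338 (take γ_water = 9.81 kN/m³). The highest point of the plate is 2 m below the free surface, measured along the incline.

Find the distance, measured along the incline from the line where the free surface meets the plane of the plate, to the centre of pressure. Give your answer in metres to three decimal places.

γ = 1.338 × 9.81 = 13.12578 kN/m³.
The plate makes 39.9° with the vertical, i.e. θ = 90° − 39.9° = 50.1° to the horizontal. Measuring y along the incline from the free-surface line, vertical depth h = y·sinθ with sinθ = 0.767165.
The centroid is at the centre, 0.3815 m below the top of the plate, so y_c = 2 + 0.3815 = 2.3815 m and h_c = 2.3815 × 0.767165 = 1.827 m.
A = π(0.3815)² = 0.457234 m².
Resultant F = γ·h_c·A = 13.12578 × 1.827 × 0.457234 = 10.9648 kN.
I_c = πr⁴/4 = π × 0.3815⁴/4 = 0.0166367 m⁴.
Centre of pressure: y_p = y_c + I_c/(y_c·A) = 2.3815 + 0.0166367/(2.3815 × 0.457234) = 2.3815 + 0.0152784 = 2.39678 m along the plane.

y_p = 2.397 m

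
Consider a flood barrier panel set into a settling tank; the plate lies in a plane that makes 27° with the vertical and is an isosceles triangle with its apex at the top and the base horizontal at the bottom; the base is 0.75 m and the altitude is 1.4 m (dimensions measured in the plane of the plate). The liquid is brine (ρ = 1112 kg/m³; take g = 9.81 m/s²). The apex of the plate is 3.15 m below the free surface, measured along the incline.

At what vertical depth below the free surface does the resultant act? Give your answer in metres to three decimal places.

h_p = 3.662 m

γ = ρg = 1112 × 9.81 / 1000 = 10.90872 kN/m³.
The plate makes 27° with the vertical, i.e. θ = 90° − 27° = 63° to the horizontal. Measuring y along the incline from the free-surface line, vertical depth h = y·sinθ with sinθ = 0.891007.
With the apex up, the centroid sits 2h/3 = 2 × 1.4/3 = 0.933333 m below the apex, so y_c = 3.15 + 0.933333 = 4.08333 m and h_c = 4.08333 × 0.891007 = 3.63828 m.
A = ½ × 0.75 × 1.4 = 0.525 m².
Resultant F = γ·h_c·A = 10.90872 × 3.63828 × 0.525 = 20.8367 kN.
I_c = b·h³/36 = 0.75 × 1.4³/36 = 0.0571667 m⁴.
Centre of pressure: y_p = y_c + I_c/(y_c·A) = 4.08333 + 0.0571667/(4.08333 × 0.525) = 4.08333 + 0.0266667 = 4.11 m along the plane.
Vertically, h_p = y_p·sinθ = 4.11 × 0.891007 = 3.66204 m.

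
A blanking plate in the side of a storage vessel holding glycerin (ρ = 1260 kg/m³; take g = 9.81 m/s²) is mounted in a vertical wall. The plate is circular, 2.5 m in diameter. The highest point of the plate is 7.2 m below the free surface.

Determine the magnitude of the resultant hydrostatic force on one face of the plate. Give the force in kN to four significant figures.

γ = ρg = 1260 × 9.81 / 1000 = 12.3606 kN/m³.
The centroid is at the centre, 1.25 m below the top of the plate, so the centroid depth is h_c = 7.2 + 1.25 = 8.45 m.
A = π(1.25)² = 4.90874 m².
Resultant F = γ·h_c·A = 12.3606 × 8.45 × 4.90874 = 512.704 kN.

F ≈ 512.7 kN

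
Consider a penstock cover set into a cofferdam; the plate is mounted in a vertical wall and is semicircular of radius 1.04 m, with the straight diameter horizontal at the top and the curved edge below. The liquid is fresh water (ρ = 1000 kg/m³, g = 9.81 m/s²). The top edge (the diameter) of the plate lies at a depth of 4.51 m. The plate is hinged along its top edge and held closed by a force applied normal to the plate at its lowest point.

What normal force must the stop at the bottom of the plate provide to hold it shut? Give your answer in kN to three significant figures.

P ≈ 36.2 kN

γ = ρg = 1000 × 9.81 = 9810 N/m³ = 9.81 kN/m³.
The centroid of a semicircle lies 4r/(3π) = 0.44139 m from the diameter, here below the top edge, so the centroid depth is h_c = 4.51 + 0.44139 = 4.95139 m.
A = πr²/2 = π × 1.04²/2 = 1.69897 m².
Resultant F = γ·h_c·A = 9.81 × 4.95139 × 1.69897 = 82.5243 kN.
I_c = (π/8 − 8/(9π))·r⁴ = 0.109757 × 1.04⁴ = 0.1284 m⁴.
Centre of pressure: y_p = y_c + I_c/(y_c·A) = 4.95139 + 0.1284/(4.95139 × 1.69897) = 4.95139 + 0.0152634 = 4.96665 m along the plane.
The resultant acts 0.44139 + 0.0152634 = 0.456653 m (along the plate) below the hinge at the top edge, so the moment about the hinge is M = F × 0.456653 = 82.5243 × 0.456653 = 37.685 kN·m.
A normal force at the bottom, 1.04 m from the hinge, must supply this moment: P = 37.685/1.04 = 36.2356 kN.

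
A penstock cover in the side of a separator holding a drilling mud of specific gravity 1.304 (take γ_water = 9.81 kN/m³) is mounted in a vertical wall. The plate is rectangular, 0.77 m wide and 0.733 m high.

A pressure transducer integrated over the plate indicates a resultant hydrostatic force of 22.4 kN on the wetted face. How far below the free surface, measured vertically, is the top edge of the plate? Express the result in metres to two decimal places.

d_top ≈ 2.74 m

γ = 1.304 × 9.81 = 12.79224 kN/m³.
A = 0.77 × 0.733 = 0.56441 m².
From F = γ·h_c·A, the centroid depth is h_c = 22.4/(12.79224 × 0.56441) = 3.10246 m.
The centroid lies 0.733/2 = 0.3665 m below the top edge, so the top edge sits at h_top = 3.10246 − 0.3665 = 2.73596 m below the surface.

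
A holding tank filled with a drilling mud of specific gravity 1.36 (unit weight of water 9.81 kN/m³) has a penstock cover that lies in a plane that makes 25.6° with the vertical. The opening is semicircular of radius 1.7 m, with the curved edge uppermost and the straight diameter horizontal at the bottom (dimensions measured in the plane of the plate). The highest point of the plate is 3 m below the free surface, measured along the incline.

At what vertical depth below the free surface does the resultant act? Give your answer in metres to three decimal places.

γ = 1.36 × 9.81 = 13.3416 kN/m³.
The plate makes 25.6° with the vertical, i.e. θ = 90° − 25.6° = 64.4° to the horizontal. Measuring y along the incline from the free-surface line, vertical depth h = y·sinθ with sinθ = 0.901833.
The centroid lies 4r/(3π) = 0.721502 m above the diameter, so r − 4r/(3π) = 1.7 − 0.721502 = 0.978498 m below the topmost point, so y_c = 3 + 0.978498 = 3.9785 m and h_c = 3.9785 × 0.901833 = 3.58794 m.
A = πr²/2 = π × 1.7²/2 = 4.5396 m².
Resultant F = γ·h_c·A = 13.3416 × 3.58794 × 4.5396 = 217.305 kN.
I_c = (π/8 − 8/(9π))·r⁴ = 0.109757 × 1.7⁴ = 0.916701 m⁴.
Centre of pressure: y_p = y_c + I_c/(y_c·A) = 3.9785 + 0.916701/(3.9785 × 4.5396) = 3.9785 + 0.0507564 = 4.02926 m along the plane.
Vertically, h_p = y_p·sinθ = 4.02926 × 0.901833 = 3.63372 m.

h_p = 3.634 m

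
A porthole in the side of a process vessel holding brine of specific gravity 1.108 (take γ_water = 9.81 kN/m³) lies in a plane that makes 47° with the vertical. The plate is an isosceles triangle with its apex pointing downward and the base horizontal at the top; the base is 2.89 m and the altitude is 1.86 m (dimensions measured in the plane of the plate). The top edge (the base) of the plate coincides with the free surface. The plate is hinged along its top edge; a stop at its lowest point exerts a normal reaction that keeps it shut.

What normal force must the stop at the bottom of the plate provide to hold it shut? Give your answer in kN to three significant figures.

γ = 1.108 × 9.81 = 10.86948 kN/m³.
The plate makes 47° with the vertical, i.e. θ = 90° − 47° = 43° to the horizontal. Measuring y along the incline from the free-surface line, vertical depth h = y·sinθ with sinθ = 0.681998.
With the apex down, the centroid sits h/3 = 1.86/3 = 0.62 m below the base (the top edge), so y_c = 0.62 m and h_c = 0.62 × 0.681998 = 0.422839 m.
A = ½ × 2.89 × 1.86 = 2.6877 m².
Resultant F = γ·h_c·A = 10.86948 × 0.422839 × 2.6877 = 12.3528 kN.
I_c = b·h³/36 = 2.89 × 1.86³/36 = 0.516576 m⁴.
Centre of pressure: y_p = y_c + I_c/(y_c·A) = 0.62 + 0.516576/(0.62 × 2.6877) = 0.62 + 0.31 = 0.93 m along the plane.
The resultant acts 0.62 + 0.31 = 0.93 m (along the plate) below the hinge at the top edge, so the moment about the hinge is M = F × 0.93 = 12.3528 × 0.93 = 11.4881 kN·m.
A normal force at the bottom, 1.86 m from the hinge, must supply this moment: P = 11.4881/1.86 = 6.1764 kN.

P ≈ 6.18 kN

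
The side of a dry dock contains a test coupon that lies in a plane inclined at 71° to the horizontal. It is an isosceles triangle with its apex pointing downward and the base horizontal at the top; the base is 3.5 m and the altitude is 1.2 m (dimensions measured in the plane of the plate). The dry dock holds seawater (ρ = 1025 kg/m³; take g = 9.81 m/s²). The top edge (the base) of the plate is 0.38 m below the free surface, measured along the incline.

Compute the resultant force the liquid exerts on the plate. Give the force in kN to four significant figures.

γ = ρg = 1025 × 9.81 / 1000 = 10.05525 kN/m³.
Let θ = 71° be the plate's angle to the horizontal; measure y along the incline from where the plane meets the free surface. Vertical depth h = y·sinθ with sinθ = 0.945519.
With the apex down, the centroid sits h/3 = 1.2/3 = 0.4 m below the base (the top edge), so y_c = 0.38 + 0.4 = 0.78 m and h_c = 0.78 × 0.945519 = 0.737505 m.
A = ½ × 3.5 × 1.2 = 2.1 m².
Resultant F = γ·h_c·A = 10.05525 × 0.737505 × 2.1 = 15.5732 kN.

F ≈ 15.57 kN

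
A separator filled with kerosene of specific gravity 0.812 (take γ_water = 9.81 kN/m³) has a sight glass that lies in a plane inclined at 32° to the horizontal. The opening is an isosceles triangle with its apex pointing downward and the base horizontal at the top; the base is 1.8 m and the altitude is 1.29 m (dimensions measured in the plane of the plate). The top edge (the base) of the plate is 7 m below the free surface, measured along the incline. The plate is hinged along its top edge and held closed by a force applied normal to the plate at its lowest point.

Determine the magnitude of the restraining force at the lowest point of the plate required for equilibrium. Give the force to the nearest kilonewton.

P ≈ 12 kN

γ = 0.812 × 9.81 = 7.96572 kN/m³.
Let θ = 32° be the plate's angle to the horizontal; measure y along the incline from where the plane meets the free surface. Vertical depth h = y·sinθ with sinθ = 0.529919.
With the apex down, the centroid sits h/3 = 1.29/3 = 0.43 m below the base (the top edge), so y_c = 7 + 0.43 = 7.43 m and h_c = 7.43 × 0.529919 = 3.9373 m.
A = ½ × 1.8 × 1.29 = 1.161 m².
Resultant F = γ·h_c·A = 7.96572 × 3.9373 × 1.161 = 36.4129 kN.
I_c = b·h³/36 = 1.8 × 1.29³/36 = 0.107334 m⁴.
Centre of pressure: y_p = y_c + I_c/(y_c·A) = 7.43 + 0.107334/(7.43 × 1.161) = 7.43 + 0.0124427 = 7.44244 m along the plane.
The resultant acts 0.43 + 0.0124427 = 0.442443 m (along the plate) below the hinge at the top edge, so the moment about the hinge is M = F × 0.442443 = 36.4129 × 0.442443 = 16.1106 kN·m.
A normal force at the bottom, 1.29 m from the hinge, must supply this moment: P = 16.1106/1.29 = 12.4888 kN.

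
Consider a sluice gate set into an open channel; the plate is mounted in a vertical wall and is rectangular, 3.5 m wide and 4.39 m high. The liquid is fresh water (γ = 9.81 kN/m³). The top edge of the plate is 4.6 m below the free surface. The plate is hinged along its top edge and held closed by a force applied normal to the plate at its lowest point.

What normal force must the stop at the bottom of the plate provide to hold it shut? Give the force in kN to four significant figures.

P ≈ 567.2 kN

γ = 9.81 kN/m³.
The centroid lies 4.39/2 = 2.195 m below the top edge, so the centroid depth is h_c = 4.6 + 2.195 = 6.795 m.
A = 3.5 × 4.39 = 15.365 m².
Resultant F = γ·h_c·A = 9.81 × 6.795 × 15.365 = 1024.21 kN.
I_c = b·h³/12 = 3.5 × 4.39³/12 = 24.6763 m⁴.
Centre of pressure: y_p = y_c + I_c/(y_c·A) = 6.795 + 24.6763/(6.795 × 15.365) = 6.795 + 0.236351 = 7.03135 m along the plane.
The resultant acts 2.195 + 0.236351 = 2.43135 m (along the plate) below the hinge at the top edge, so the moment about the hinge is M = F × 2.43135 = 1024.21 × 2.43135 = 2490.21 kN·m.
A normal force at the bottom, 4.39 m from the hinge, must supply this moment: P = 2490.21/4.39 = 567.246 kN.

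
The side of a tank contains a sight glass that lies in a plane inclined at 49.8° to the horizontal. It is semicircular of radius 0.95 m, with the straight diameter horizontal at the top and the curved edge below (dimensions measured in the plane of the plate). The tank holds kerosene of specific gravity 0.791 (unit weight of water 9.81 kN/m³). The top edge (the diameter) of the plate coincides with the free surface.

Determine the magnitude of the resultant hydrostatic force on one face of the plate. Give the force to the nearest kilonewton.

γ = 0.791 × 9.81 = 7.75971 kN/m³.
Let θ = 49.8° be the plate's angle to the horizontal; measure y along the incline from where the plane meets the free surface. Vertical depth h = y·sinθ with sinθ = 0.763796.
The centroid of a semicircle lies 4r/(3π) = 0.403193 m from the diameter, here below the top edge, so y_c = 0.403193 m and h_c = 0.403193 × 0.763796 = 0.307957 m.
A = πr²/2 = π × 0.95²/2 = 1.41764 m².
Resultant F = γ·h_c·A = 7.75971 × 0.307957 × 1.41764 = 3.38767 kN.

F ≈ 3 kN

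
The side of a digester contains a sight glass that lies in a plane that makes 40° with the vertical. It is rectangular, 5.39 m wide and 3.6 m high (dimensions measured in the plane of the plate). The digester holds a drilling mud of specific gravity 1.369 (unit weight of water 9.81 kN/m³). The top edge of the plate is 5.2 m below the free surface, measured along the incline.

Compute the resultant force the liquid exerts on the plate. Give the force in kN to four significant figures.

γ = 1.369 × 9.81 = 13.42989 kN/m³.
The plate makes 40° with the vertical, i.e. θ = 90° − 40° = 50° to the horizontal. Measuring y along the incline from the free-surface line, vertical depth h = y·sinθ with sinθ = 0.766044.
The centroid lies 3.6/2 = 1.8 m below the top edge, so y_c = 5.2 + 1.8 = 7 m and h_c = 7 × 0.766044 = 5.36231 m.
A = 5.39 × 3.6 = 19.404 m².
Resultant F = γ·h_c·A = 13.42989 × 5.36231 × 19.404 = 1397.38 kN.

F ≈ 1397 kN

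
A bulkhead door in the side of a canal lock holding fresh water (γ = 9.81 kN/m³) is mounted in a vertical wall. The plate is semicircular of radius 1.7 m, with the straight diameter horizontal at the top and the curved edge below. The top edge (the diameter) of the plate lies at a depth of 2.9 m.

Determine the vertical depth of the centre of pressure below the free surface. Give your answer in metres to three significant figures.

γ = 9.81 kN/m³.
The centroid of a semicircle lies 4r/(3π) = 0.721502 m from the diameter, here below the top edge, so the centroid depth is h_c = 2.9 + 0.721502 = 3.6215 m.
A = πr²/2 = π × 1.7²/2 = 4.5396 m².
Resultant F = γ·h_c·A = 9.81 × 3.6215 × 4.5396 = 161.278 kN.
I_c = (π/8 − 8/(9π))·r⁴ = 0.109757 × 1.7⁴ = 0.916701 m⁴.
Centre of pressure: y_p = y_c + I_c/(y_c·A) = 3.6215 + 0.916701/(3.6215 × 4.5396) = 3.6215 + 0.0557599 = 3.67726 m along the plane.

h_p = 3.68 m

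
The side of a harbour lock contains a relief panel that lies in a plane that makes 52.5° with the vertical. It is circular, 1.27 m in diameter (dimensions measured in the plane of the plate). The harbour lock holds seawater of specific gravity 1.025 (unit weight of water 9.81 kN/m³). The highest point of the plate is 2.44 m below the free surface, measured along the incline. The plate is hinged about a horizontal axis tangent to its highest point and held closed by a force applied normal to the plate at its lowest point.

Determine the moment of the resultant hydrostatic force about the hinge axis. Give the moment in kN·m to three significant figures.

γ = 1.025 × 9.81 = 10.05525 kN/m³.
The plate makes 52.5° with the vertical, i.e. θ = 90° − 52.5° = 37.5° to the horizontal. Measuring y along the incline from the free-surface line, vertical depth h = y·sinθ with sinθ = 0.608761.
The centroid is at the centre, 0.635 m below the top of the plate, so y_c = 2.44 + 0.635 = 3.075 m and h_c = 3.075 × 0.608761 = 1.87194 m.
A = π(0.635)² = 1.26677 m².
Resultant F = γ·h_c·A = 10.05525 × 1.87194 × 1.26677 = 23.8442 kN.
I_c = πr⁴/4 = π × 0.635⁴/4 = 0.127698 m⁴.
Centre of pressure: y_p = y_c + I_c/(y_c·A) = 3.075 + 0.127698/(3.075 × 1.26677) = 3.075 + 0.0327824 = 3.10778 m along the plane.
The resultant acts 0.635 + 0.0327824 = 0.667782 m (along the plate) below the hinge at the top edge, so the moment about the hinge is M = F × 0.667782 = 23.8442 × 0.667782 = 15.9227 kN·m.

M ≈ 15.9 kN·m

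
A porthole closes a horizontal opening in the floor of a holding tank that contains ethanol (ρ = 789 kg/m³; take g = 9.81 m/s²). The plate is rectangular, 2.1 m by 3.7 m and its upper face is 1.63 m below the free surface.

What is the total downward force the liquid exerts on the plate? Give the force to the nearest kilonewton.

γ = ρg = 789 × 9.81 / 1000 = 7.74009 kN/m³.
The plate is horizontal, so pressure is uniform at p = γ·h = 7.74009 × 1.63 = 12.6163 kN/m².
A = 2.1 × 3.7 = 7.77 m².
F = p·A = 12.6163 × 7.77 = 98.0287 kN.

F ≈ 98 kN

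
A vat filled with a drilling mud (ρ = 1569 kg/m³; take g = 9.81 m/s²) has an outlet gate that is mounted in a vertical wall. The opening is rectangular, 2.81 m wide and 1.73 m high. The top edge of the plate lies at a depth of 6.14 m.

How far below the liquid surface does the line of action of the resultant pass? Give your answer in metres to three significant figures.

h_p = 7.04 m

γ = ρg = 1569 × 9.81 / 1000 = 15.39189 kN/m³.
The centroid lies 1.73/2 = 0.865 m below the top edge, so the centroid depth is h_c = 6.14 + 0.865 = 7.005 m.
A = 2.81 × 1.73 = 4.8613 m².
Resultant F = γ·h_c·A = 15.39189 × 7.005 × 4.8613 = 524.146 kN.
I_c = b·h³/12 = 2.81 × 1.73³/12 = 1.21245 m⁴.
Centre of pressure: y_p = y_c + I_c/(y_c·A) = 7.005 + 1.21245/(7.005 × 4.8613) = 7.005 + 0.0356044 = 7.0406 m along the plane.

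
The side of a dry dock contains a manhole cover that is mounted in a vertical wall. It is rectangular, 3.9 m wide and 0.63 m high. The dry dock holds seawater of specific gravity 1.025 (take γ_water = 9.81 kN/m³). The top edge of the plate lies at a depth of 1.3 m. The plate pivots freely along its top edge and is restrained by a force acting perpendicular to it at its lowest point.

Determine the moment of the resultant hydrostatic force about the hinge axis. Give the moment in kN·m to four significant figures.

M ≈ 13.39 kN·m

γ = 1.025 × 9.81 = 10.05525 kN/m³.
The centroid lies 0.63/2 = 0.315 m below the top edge, so the centroid depth is h_c = 1.3 + 0.315 = 1.615 m.
A = 3.9 × 0.63 = 2.457 m².
Resultant F = γ·h_c·A = 10.05525 × 1.615 × 2.457 = 39.8998 kN.
I_c = b·h³/12 = 3.9 × 0.63³/12 = 0.0812653 m⁴.
Centre of pressure: y_p = y_c + I_c/(y_c·A) = 1.615 + 0.0812653/(1.615 × 2.457) = 1.615 + 0.0204799 = 1.63548 m along the plane.
The resultant acts 0.315 + 0.0204799 = 0.33548 m (along the plate) below the hinge at the top edge, so the moment about the hinge is M = F × 0.33548 = 39.8998 × 0.33548 = 13.3856 kN·m.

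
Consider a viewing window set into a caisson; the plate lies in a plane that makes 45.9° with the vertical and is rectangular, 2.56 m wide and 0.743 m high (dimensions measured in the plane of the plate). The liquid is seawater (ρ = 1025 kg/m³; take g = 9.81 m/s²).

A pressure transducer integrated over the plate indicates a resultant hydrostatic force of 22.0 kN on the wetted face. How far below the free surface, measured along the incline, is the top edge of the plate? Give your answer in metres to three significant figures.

y_top ≈ 1.28 m

γ = ρg = 1025 × 9.81 / 1000 = 10.05525 kN/m³.
A = 2.56 × 0.743 = 1.90208 m².
From F = γ·h_c·A, the centroid depth is h_c = 22.0/(10.05525 × 1.90208) = 1.15027 m.
The plate makes 45.9° with the vertical, i.e. θ = 90° − 45.9° = 44.1° to the horizontal. Measuring y along the incline from the free-surface line, vertical depth h = y·sinθ with sinθ = 0.695913.
Along the incline, y_c = h_c/sinθ = 1.15027/0.695913 = 1.65289 m.
The centroid lies 0.743/2 = 0.3715 m below the top edge, so the top edge sits at y_top = 1.65289 − 0.3715 = 1.28139 m along the incline.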